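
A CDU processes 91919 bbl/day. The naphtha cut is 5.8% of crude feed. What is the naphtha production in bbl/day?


Crude throughput = 91919 bbl/day
Fraction yield = 5.8%
yield = throughput * fraction / 100
yield = 91919 * 5.8 / 100 = 5331.302

5331.302 bbl/day


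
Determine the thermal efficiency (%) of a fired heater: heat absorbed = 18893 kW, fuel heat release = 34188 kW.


Furnace efficiency = Q_absorbed / Q_fuel * 100
= 18893 / 34188 * 100 = 55.26

55.26 %


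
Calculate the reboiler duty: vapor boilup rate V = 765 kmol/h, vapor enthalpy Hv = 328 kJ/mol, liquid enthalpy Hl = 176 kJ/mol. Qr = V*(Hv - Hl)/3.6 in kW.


Qr = 765 * (328 - 176) / 3.6 = 765 * 152 / 3.6 = 32300

32300 kW


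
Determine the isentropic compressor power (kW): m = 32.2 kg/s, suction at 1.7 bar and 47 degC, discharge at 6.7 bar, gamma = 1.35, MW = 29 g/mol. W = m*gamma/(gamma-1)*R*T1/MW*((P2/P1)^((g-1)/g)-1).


Isentropic work: W = m*(gamma/(gamma-1))*(R*T1/MW)*((P2/P1)^((gamma-1)/gamma) - 1)
T1 = 47 + 273.15 = 320.15 K
Pressure ratio = 6.7 / 1.7 = 3.94118
Exponent = (1.35 - 1)/1.35 = 0.259259
(P2/P1)^exp - 1 = 3.94118^0.259259 - 1 = 0.426992
W = 32.2 * 1.35 / 0.35 * 8.314 * 320.15 / 29 * 0.426992 = 4868

4868 kW


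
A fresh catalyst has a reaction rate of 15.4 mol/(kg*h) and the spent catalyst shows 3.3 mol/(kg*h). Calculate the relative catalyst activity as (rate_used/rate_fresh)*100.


Activity (%) = (rate_used / rate_fresh) * 100
rate_used = 3.3, rate_fresh = 15.4
= (3.3 / 15.4) * 100
= 0.2143 * 100 = 21.43

21.43 %


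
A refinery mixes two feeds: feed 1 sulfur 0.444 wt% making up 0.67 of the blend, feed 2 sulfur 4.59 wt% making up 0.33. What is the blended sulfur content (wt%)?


Linear sulfur blending: S_blend = x1*S1 + x2*S2
Contribution 1: 0.67 * 0.444 = 0.29748 wt%
Contribution 2: 0.33 * 4.59 = 1.5147 wt%
S_blend = 0.29748 + 1.5147 = 1.81218

1.81218 wt%


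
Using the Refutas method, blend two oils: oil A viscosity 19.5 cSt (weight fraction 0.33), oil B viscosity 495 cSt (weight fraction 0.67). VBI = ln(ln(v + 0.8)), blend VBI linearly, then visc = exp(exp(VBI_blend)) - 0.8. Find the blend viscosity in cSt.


Refutas method: VBN_i = 14.534*ln(ln(visc_i + 0.8)) + 10.975, blended linearly by mass fraction; since VBN is linear in VBI_i = ln(ln(visc_i + 0.8)) and the fractions sum to 1, blend VBI directly: visc = exp(exp(VBI_blend)) - 0.8
VBI_1 = ln(ln(19.5 + 0.8)) = 1.10215
VBI_2 = ln(ln(495 + 0.8)) = 1.82554
VBI_blend = 0.33 * 1.10215 + 0.67 * 1.82554 = 1.58682
visc_blend = exp(exp(1.58682)) - 0.8 = 131.9

131.9 cSt


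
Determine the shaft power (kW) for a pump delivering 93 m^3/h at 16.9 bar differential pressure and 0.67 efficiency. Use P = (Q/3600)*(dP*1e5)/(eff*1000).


Q = 93 / 3600 = 0.0258333 m^3/s
P = 0.0258333 * (16.9 * 1e5) / 0.67 / 1000 = 65.16

65.16 kW


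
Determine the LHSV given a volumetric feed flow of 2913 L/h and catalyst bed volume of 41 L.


LHSV = volumetric feed rate / catalyst volume
= 2913 L/h / 41 L
= 71.05 h^-1

71.05 h^-1


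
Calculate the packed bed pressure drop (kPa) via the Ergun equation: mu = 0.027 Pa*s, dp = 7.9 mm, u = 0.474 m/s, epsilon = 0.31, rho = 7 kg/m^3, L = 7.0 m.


dp = 7.9 mm = 0.0079 m
Viscous term = 150*0.027*0.474*(1-0.31)^2 / (0.0079^2*0.31^3) = 491578
Inertial term = 1.75*7*0.474^2*(1-0.31) / (0.0079*0.31^3) = 8069.19
dP/L = 491578 + 8069.19 = 499647 Pa/m
dP = 499647 * 7.0 / 1000 = 3498 kPa

3498 kPa


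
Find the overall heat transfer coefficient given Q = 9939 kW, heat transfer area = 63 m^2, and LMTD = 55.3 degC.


From Q = U*A*LMTD, U = Q / (A * LMTD)
U = 9939 / (63 * 55.3) = 9939 / 3483.9 = 2.853

2.853 kW/(m^2*K)


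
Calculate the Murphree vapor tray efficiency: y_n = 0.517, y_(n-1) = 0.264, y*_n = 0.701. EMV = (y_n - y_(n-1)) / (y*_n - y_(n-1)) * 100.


Murphree vapor efficiency: EMV = (y_n - y_(n-1)) / (y*_n - y_(n-1)) * 100
EMV = (0.517 - 0.264) / (0.701 - 0.264) * 100 = 0.253 / 0.437 * 100 = 57.89

57.89 %


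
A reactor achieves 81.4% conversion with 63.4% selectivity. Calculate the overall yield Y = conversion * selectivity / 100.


Overall yield = conversion (%) * selectivity (%) / 100
Conversion = 81.4%, Selectivity = 63.4%
Y = 81.4 * 63.4 / 100
= 51.6076 %

51.6076 %


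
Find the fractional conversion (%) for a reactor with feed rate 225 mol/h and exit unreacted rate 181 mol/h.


X = (F_in - F_out) / F_in * 100
Moles reacted = 225 - 181 = 44
X = 44 / 225 * 100
= 0.1956 * 100
= 19.56 %

19.56 %


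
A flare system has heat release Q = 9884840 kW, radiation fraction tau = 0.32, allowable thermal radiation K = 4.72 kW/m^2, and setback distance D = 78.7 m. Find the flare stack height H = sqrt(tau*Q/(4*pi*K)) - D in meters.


tau*Q/(4*pi*K) = 0.32 * 9884840 / (4 * pi * 4.72) = 53329.5
sqrt(53329.5) = 230.932
H = 230.932 - 78.7 = 152.2

152.2 m


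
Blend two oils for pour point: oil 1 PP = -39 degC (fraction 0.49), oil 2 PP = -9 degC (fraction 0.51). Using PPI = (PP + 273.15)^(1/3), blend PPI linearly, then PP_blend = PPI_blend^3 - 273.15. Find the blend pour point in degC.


PPI_1 = (-39 + 273.15)^(1/3) = 6.163557
PPI_2 = (-9 + 273.15)^(1/3) = 6.416283
PPI_blend = 0.49 * 6.163557 + 0.51 * 6.416283 = 6.292447
PP_blend = 6.292447^3 - 273.15 = 249.1487 - 273.15 = -24

-24 degC


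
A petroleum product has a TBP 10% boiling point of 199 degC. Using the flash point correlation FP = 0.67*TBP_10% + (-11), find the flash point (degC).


FP = 0.67 * 199 + (-11) = 122.33

122.33 degC


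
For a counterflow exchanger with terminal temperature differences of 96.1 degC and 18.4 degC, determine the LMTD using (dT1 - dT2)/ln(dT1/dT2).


LMTD = (dT1 - dT2) / ln(dT1/dT2)
= (96.1 - 18.4) / ln(96.1 / 18.4) = 77.7 / 1.65304 = 47.00

47.00 degC


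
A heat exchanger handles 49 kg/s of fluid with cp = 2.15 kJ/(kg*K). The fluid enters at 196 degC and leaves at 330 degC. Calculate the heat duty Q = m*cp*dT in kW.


Q = m_dot * cp * delta_T
delta_T = 330 - 196 = 134 K
Q = 49 * 2.15 * 134
= 105.35 * 134
= 14116.9 kW

14116.9 kW


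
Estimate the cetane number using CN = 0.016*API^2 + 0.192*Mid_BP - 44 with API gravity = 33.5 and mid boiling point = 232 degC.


CN = 0.016 * 33.5^2 + 0.192 * 232 - 44
CN = 17.956 + 44.544 - 44 = 18.5

18.5


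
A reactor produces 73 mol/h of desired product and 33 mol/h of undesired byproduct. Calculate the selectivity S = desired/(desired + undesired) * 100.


Selectivity = desired / (desired + undesired) * 100
Total products = 73 + 33 = 106 mol/h
S = 73 / 106 * 100
= 0.6887 * 100
= 68.87 %

68.87 %


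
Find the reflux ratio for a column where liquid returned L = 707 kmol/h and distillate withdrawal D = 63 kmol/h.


Reflux ratio definition: R = L / D (liquid returned / distillate withdrawn)
L = 707 kmol/h, D = 63 kmol/h
R = 707 / 63 = 11.22

11.22


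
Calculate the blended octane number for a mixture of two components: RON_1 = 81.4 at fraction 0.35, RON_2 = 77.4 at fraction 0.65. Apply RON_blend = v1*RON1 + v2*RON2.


Linear blending: RON_blend = sum(vi * RONi)
Contribution 1: 0.35 * 81.4 = 28.49
Contribution 2: 0.65 * 77.4 = 50.31
RON_blend = 28.49 + 50.31 = 78.8

78.8


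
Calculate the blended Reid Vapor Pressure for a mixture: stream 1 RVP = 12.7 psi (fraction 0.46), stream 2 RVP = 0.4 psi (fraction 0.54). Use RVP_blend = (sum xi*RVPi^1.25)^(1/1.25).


Chevron index: RVP_blend = (sum xi*RVPi^1.25)^(1/1.25)
RVP^1.25 terms: 0.46 * 12.7^1.25 + 0.54 * 0.4^1.25 = 11.2002
RVP_blend = 11.2002^(1/1.25) = 6.908

6.908 psi


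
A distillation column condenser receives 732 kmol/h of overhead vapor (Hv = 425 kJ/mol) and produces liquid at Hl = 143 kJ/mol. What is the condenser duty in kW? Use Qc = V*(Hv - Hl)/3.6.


Qc = 732 * (425 - 143) / 3.6 = 732 * 282 / 3.6 = 57340

57340 kW


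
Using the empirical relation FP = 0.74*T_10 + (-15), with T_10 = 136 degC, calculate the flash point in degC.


FP = 0.74 * 136 + (-15) = 85.64

85.64 degC


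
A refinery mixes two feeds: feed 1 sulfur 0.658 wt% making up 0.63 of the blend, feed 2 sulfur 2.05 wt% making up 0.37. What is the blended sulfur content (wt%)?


Linear sulfur blending: S_blend = x1*S1 + x2*S2
Contribution 1: 0.63 * 0.658 = 0.41454 wt%
Contribution 2: 0.37 * 2.05 = 0.7585 wt%
S_blend = 0.41454 + 0.7585 = 1.17304

1.17304 wt%


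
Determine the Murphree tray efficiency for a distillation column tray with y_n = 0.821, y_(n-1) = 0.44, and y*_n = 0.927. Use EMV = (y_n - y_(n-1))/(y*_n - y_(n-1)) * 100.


Murphree vapor efficiency: EMV = (y_n - y_(n-1)) / (y*_n - y_(n-1)) * 100
EMV = (0.821 - 0.44) / (0.927 - 0.44) * 100 = 0.381 / 0.487 * 100 = 78.23

78.23 %


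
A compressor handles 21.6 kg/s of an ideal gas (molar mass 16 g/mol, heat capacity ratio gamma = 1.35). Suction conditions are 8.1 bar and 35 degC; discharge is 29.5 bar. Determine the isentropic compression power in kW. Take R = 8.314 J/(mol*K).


Isentropic work: W = m*(gamma/(gamma-1))*(R*T1/MW)*((P2/P1)^((gamma-1)/gamma) - 1)
T1 = 35 + 273.15 = 308.15 K
Pressure ratio = 29.5 / 8.1 = 3.64198
Exponent = (1.35 - 1)/1.35 = 0.259259
(P2/P1)^exp - 1 = 3.64198^0.259259 - 1 = 0.398079
W = 21.6 * 1.35 / 0.35 * 8.314 * 308.15 / 16 * 0.398079 = 5311

5311 kW


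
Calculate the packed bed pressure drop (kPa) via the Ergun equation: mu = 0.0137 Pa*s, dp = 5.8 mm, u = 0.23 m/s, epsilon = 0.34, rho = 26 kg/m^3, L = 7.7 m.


dp = 5.8 mm = 0.0058 m
Viscous term = 150*0.0137*0.23*(1-0.34)^2 / (0.0058^2*0.34^3) = 155717
Inertial term = 1.75*26*0.23^2*(1-0.34) / (0.0058*0.34^3) = 6968.61
dP/L = 155717 + 6968.61 = 162686 Pa/m
dP = 162686 * 7.7 / 1000 = 1253 kPa

1253 kPa


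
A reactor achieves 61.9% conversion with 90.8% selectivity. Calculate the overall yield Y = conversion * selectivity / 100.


Overall yield = conversion (%) * selectivity (%) / 100
Conversion = 61.9%, Selectivity = 90.8%
Y = 61.9 * 90.8 / 100
= 56.2052 %

56.2052 %


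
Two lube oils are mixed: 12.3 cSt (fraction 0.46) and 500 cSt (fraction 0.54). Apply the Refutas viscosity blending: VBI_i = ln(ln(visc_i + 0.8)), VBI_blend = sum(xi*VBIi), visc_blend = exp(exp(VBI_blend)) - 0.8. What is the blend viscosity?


Refutas method: VBN_i = 14.534*ln(ln(visc_i + 0.8)) + 10.975, blended linearly by mass fraction; since VBN is linear in VBI_i = ln(ln(visc_i + 0.8)) and the fractions sum to 1, blend VBI directly: visc = exp(exp(VBI_blend)) - 0.8
VBI_1 = ln(ln(12.3 + 0.8)) = 0.944922
VBI_2 = ln(ln(500 + 0.8)) = 1.82716
VBI_blend = 0.46 * 0.944922 + 0.54 * 1.82716 = 1.42133
visc_blend = exp(exp(1.42133)) - 0.8 = 62.17

62.17 cSt


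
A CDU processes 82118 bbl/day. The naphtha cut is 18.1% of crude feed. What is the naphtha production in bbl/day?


Crude throughput = 82118 bbl/day
Fraction yield = 18.1%
yield = throughput * fraction / 100
yield = 82118 * 18.1 / 100 = 14863.358

14863.358 bbl/day


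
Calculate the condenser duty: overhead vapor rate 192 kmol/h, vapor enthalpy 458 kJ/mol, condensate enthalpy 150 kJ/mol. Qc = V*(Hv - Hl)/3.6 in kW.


Qc = 192 * (458 - 150) / 3.6 = 192 * 308 / 3.6 = 16430

16430 kW


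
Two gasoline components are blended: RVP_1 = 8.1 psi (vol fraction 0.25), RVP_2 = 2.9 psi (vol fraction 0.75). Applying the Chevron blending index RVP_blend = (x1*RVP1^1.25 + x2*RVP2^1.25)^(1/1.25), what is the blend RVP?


Chevron index: RVP_blend = (sum xi*RVPi^1.25)^(1/1.25)
RVP^1.25 terms: 0.25 * 8.1^1.25 + 0.75 * 2.9^1.25 = 6.25453
RVP_blend = 6.25453^(1/1.25) = 4.335

4.335 psi


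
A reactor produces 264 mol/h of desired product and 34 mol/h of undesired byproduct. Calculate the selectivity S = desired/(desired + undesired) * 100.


Selectivity = desired / (desired + undesired) * 100
Total products = 264 + 34 = 298 mol/h
S = 264 / 298 * 100
= 0.8859 * 100
= 88.59 %

88.59 %


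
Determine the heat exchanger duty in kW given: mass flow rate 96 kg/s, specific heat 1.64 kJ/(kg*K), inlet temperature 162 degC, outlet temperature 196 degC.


Q = m_dot * cp * delta_T
delta_T = 196 - 162 = 34 K
Q = 96 * 1.64 * 34
= 157.44 * 34
= 5352.96 kW

5352.96 kW


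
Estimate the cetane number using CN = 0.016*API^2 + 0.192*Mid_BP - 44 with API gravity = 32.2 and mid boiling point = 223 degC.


CN = 0.016 * 32.2^2 + 0.192 * 223 - 44
CN = 16.58944 + 42.816 - 44 = 15.40544

15.40544


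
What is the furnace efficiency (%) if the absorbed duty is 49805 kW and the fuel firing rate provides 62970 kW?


Furnace efficiency = Q_absorbed / Q_fuel * 100
= 49805 / 62970 * 100 = 79.09

79.09 %


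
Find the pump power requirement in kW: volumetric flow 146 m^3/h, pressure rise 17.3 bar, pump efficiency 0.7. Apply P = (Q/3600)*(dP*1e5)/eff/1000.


Q = 146 / 3600 = 0.0405556 m^3/s
P = 0.0405556 * (17.3 * 1e5) / 0.7 / 1000 = 100.2

100.2 kW


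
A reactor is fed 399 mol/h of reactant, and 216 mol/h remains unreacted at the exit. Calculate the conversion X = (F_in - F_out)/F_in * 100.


X = (F_in - F_out) / F_in * 100
Moles reacted = 399 - 216 = 183
X = 183 / 399 * 100
= 0.4586 * 100
= 45.86 %

45.86 %


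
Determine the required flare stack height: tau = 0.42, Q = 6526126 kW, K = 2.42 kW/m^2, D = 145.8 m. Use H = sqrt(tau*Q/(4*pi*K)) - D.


tau*Q/(4*pi*K) = 0.42 * 6526126 / (4 * pi * 2.42) = 90132.1
sqrt(90132.1) = 300.22
H = 300.22 - 145.8 = 154.4

154.4 m


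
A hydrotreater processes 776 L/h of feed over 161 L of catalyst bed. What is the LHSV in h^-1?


LHSV = volumetric feed rate / catalyst volume
= 776 L/h / 161 L
= 4.820 h^-1

4.820 h^-1


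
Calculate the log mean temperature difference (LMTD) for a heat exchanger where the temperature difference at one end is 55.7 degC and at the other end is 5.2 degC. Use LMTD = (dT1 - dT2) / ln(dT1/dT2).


LMTD = (dT1 - dT2) / ln(dT1/dT2)
= (55.7 - 5.2) / ln(55.7 / 5.2) = 50.5 / 2.37132 = 21.30

21.30 degC


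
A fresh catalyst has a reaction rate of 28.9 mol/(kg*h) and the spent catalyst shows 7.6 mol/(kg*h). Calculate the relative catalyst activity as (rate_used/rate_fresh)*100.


Activity (%) = (rate_used / rate_fresh) * 100
rate_used = 7.6, rate_fresh = 28.9
= (7.6 / 28.9) * 100
= 0.2630 * 100 = 26.30

26.30 %


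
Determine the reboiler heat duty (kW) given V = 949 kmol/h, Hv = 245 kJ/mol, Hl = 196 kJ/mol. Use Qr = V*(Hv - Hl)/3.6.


Qr = 949 * (245 - 196) / 3.6 = 949 * 49 / 3.6 = 12920

12920 kW


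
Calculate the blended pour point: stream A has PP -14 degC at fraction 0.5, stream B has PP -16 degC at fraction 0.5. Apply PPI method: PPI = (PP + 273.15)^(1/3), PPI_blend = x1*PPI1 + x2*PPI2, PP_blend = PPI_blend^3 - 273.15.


PPI_1 = (-14 + 273.15)^(1/3) = 6.375541
PPI_2 = (-16 + 273.15)^(1/3) = 6.359098
PPI_blend = 0.5 * 6.375541 + 0.5 * 6.359098 = 6.36732
PP_blend = 6.36732^3 - 273.15 = 258.1488 - 273.15 = -15

-15 degC


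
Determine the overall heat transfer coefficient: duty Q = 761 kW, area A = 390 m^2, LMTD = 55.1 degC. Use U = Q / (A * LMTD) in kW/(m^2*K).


From Q = U*A*LMTD, U = Q / (A * LMTD)
U = 761 / (390 * 55.1) = 761 / 21489 = 0.03541

0.03541 kW/(m^2*K)


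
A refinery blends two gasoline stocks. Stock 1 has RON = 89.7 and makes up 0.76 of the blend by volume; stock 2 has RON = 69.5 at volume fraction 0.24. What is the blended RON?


Linear blending: RON_blend = sum(vi * RONi)
Contribution 1: 0.76 * 89.7 = 68.172
Contribution 2: 0.24 * 69.5 = 16.68
RON_blend = 68.172 + 16.68 = 84.852

84.852


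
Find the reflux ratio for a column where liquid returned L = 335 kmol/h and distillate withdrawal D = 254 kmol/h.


Reflux ratio definition: R = L / D (liquid returned / distillate withdrawn)
L = 335 kmol/h, D = 254 kmol/h
R = 335 / 254 = 1.319

1.319


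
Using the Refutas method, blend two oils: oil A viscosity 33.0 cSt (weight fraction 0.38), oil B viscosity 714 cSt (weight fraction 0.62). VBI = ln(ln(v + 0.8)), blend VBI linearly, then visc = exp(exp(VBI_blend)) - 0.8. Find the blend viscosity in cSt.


Refutas method: VBN_i = 14.534*ln(ln(visc_i + 0.8)) + 10.975, blended linearly by mass fraction; since VBN is linear in VBI_i = ln(ln(visc_i + 0.8)) and the fractions sum to 1, blend VBI directly: visc = exp(exp(VBI_blend)) - 0.8
VBI_1 = ln(ln(33.0 + 0.8)) = 1.25859
VBI_2 = ln(ln(714 + 0.8)) = 1.88282
VBI_blend = 0.38 * 1.25859 + 0.62 * 1.88282 = 1.64561
visc_blend = exp(exp(1.64561)) - 0.8 = 177.6

177.6 cSt


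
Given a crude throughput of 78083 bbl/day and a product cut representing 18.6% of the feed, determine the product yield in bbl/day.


Crude throughput = 78083 bbl/day
Fraction yield = 18.6%
yield = throughput * fraction / 100
yield = 78083 * 18.6 / 100 = 14523.438

14523.438 bbl/day


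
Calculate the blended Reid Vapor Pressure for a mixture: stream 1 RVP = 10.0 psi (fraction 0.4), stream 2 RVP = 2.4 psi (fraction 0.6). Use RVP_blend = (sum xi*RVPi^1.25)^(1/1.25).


Chevron index: RVP_blend = (sum xi*RVPi^1.25)^(1/1.25)
RVP^1.25 terms: 0.4 * 10.0^1.25 + 0.6 * 2.4^1.25 = 8.90544
RVP_blend = 8.90544^(1/1.25) = 5.751

5.751 psi


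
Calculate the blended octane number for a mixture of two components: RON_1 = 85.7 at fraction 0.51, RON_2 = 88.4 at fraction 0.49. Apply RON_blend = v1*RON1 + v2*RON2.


Linear blending: RON_blend = sum(vi * RONi)
Contribution 1: 0.51 * 85.7 = 43.707
Contribution 2: 0.49 * 88.4 = 43.316
RON_blend = 43.707 + 43.316 = 87.023

87.023


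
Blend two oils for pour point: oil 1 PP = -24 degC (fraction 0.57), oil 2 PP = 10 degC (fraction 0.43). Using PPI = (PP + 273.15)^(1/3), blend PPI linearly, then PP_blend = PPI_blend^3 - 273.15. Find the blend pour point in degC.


PPI_1 = (-24 + 273.15)^(1/3) = 6.292458
PPI_2 = (10 + 273.15)^(1/3) = 6.566574
PPI_blend = 0.57 * 6.292458 + 0.43 * 6.566574 = 6.410328
PP_blend = 6.410328^3 - 273.15 = 263.4152 - 273.15 = -9.73

-9.73 degC


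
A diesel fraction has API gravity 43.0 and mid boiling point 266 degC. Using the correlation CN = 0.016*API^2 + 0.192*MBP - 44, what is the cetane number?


CN = 0.016 * 43.0^2 + 0.192 * 266 - 44
CN = 29.584 + 51.072 - 44 = 36.656

36.656


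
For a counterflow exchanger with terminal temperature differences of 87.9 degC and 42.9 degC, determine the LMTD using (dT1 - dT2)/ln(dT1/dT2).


LMTD = (dT1 - dT2) / ln(dT1/dT2)
= (87.9 - 42.9) / ln(87.9 / 42.9) = 45 / 0.717328 = 62.73

62.73 degC


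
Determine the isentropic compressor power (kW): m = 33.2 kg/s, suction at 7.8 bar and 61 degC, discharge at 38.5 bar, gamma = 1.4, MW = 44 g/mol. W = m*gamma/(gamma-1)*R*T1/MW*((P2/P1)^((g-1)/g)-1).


Isentropic work: W = m*(gamma/(gamma-1))*(R*T1/MW)*((P2/P1)^((gamma-1)/gamma) - 1)
T1 = 61 + 273.15 = 334.15 K
Pressure ratio = 38.5 / 7.8 = 4.9359
Exponent = (1.4 - 1)/1.4 = 0.285714
(P2/P1)^exp - 1 = 4.9359^0.285714 - 1 = 0.577991
W = 33.2 * 1.4 / 0.4 * 8.314 * 334.15 / 44 * 0.577991 = 4241

4241 kW


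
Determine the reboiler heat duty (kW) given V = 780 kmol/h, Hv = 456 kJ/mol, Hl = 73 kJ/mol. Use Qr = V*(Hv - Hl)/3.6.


Qr = 780 * (456 - 73) / 3.6 = 780 * 383 / 3.6 = 82980

82980 kW


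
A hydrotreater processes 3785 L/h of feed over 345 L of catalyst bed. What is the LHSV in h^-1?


LHSV = volumetric feed rate / catalyst volume
= 3785 L/h / 345 L
= 10.97 h^-1

10.97 h^-1


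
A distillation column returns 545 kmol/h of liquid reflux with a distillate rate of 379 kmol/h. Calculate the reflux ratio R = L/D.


Reflux ratio definition: R = L / D (liquid returned / distillate withdrawn)
L = 545 kmol/h, D = 379 kmol/h
R = 545 / 379 = 1.438

1.438


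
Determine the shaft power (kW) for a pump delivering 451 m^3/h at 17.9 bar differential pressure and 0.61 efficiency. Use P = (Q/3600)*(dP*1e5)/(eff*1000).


Q = 451 / 3600 = 0.125278 m^3/s
P = 0.125278 * (17.9 * 1e5) / 0.61 / 1000 = 367.6

367.6 kW


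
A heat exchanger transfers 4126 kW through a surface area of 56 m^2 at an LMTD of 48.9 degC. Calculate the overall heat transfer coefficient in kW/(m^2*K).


From Q = U*A*LMTD, U = Q / (A * LMTD)
U = 4126 / (56 * 48.9) = 4126 / 2738.4 = 1.507

1.507 kW/(m^2*K)


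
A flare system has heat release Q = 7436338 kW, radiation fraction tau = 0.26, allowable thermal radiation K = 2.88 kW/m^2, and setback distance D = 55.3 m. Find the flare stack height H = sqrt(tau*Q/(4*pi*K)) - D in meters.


tau*Q/(4*pi*K) = 0.26 * 7436338 / (4 * pi * 2.88) = 53423.2
sqrt(53423.2) = 231.135
H = 231.135 - 55.3 = 175.8

175.8 m


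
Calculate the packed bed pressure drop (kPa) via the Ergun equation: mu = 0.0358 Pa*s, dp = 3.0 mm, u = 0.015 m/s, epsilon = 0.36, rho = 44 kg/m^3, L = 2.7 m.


dp = 3.0 mm = 0.003 m
Viscous term = 150*0.0358*0.015*(1-0.36)^2 / (0.003^2*0.36^3) = 78573.4
Inertial term = 1.75*44*0.015^2*(1-0.36) / (0.003*0.36^3) = 79.2181
dP/L = 78573.4 + 79.2181 = 78652.6 Pa/m
dP = 78652.6 * 2.7 / 1000 = 212.4 kPa

212.4 kPa


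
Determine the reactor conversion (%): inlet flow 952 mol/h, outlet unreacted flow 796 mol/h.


X = (F_in - F_out) / F_in * 100
Moles reacted = 952 - 796 = 156
X = 156 / 952 * 100
= 0.1639 * 100
= 16.39 %

16.39 %


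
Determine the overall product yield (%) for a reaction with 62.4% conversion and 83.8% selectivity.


Overall yield = conversion (%) * selectivity (%) / 100
Conversion = 62.4%, Selectivity = 83.8%
Y = 62.4 * 83.8 / 100
= 52.2912 %

52.2912 %


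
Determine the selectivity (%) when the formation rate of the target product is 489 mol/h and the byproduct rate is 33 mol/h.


Selectivity = desired / (desired + undesired) * 100
Total products = 489 + 33 = 522 mol/h
S = 489 / 522 * 100
= 0.9368 * 100
= 93.68 %

93.68 %


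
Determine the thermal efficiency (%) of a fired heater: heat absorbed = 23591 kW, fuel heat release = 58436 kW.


Furnace efficiency = Q_absorbed / Q_fuel * 100
= 23591 / 58436 * 100 = 40.37

40.37 %


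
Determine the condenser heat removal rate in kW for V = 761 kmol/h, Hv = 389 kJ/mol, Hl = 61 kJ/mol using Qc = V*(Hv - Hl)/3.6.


Qc = 761 * (389 - 61) / 3.6 = 761 * 328 / 3.6 = 69340

69340 kW


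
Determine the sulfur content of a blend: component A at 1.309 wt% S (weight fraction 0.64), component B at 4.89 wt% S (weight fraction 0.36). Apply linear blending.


Linear sulfur blending: S_blend = x1*S1 + x2*S2
Contribution 1: 0.64 * 1.309 = 0.83776 wt%
Contribution 2: 0.36 * 4.89 = 1.7604 wt%
S_blend = 0.83776 + 1.7604 = 2.59816

2.59816 wt%


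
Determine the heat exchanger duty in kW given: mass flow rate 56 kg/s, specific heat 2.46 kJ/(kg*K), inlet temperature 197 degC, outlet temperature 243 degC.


Q = m_dot * cp * delta_T
delta_T = 243 - 197 = 46 K
Q = 56 * 2.46 * 46
= 137.76 * 46
= 6336.96 kW

6336.96 kW


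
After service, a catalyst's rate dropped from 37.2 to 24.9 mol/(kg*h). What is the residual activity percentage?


Activity (%) = (rate_used / rate_fresh) * 100
rate_used = 24.9, rate_fresh = 37.2
= (24.9 / 37.2) * 100
= 0.6694 * 100 = 66.94

66.94 %


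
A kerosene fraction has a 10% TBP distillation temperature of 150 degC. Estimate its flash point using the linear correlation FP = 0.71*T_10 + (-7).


FP = 0.71 * 150 + (-7) = 99.5

99.5 degC


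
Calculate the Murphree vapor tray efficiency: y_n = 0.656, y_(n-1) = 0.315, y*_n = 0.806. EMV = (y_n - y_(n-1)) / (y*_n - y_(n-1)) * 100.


Murphree vapor efficiency: EMV = (y_n - y_(n-1)) / (y*_n - y_(n-1)) * 100
EMV = (0.656 - 0.315) / (0.806 - 0.315) * 100 = 0.341 / 0.491 * 100 = 69.45

69.45 %


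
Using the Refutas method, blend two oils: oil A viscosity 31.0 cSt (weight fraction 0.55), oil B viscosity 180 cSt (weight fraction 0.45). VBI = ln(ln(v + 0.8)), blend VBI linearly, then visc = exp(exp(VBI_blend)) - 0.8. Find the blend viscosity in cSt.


Refutas method: VBN_i = 14.534*ln(ln(visc_i + 0.8)) + 10.975, blended linearly by mass fraction; since VBN is linear in VBI_i = ln(ln(visc_i + 0.8)) and the fractions sum to 1, blend VBI directly: visc = exp(exp(VBI_blend)) - 0.8
VBI_1 = ln(ln(31.0 + 0.8)) = 1.24111
VBI_2 = ln(ln(180 + 0.8)) = 1.64816
VBI_blend = 0.55 * 1.24111 + 0.45 * 1.64816 = 1.42428
visc_blend = exp(exp(1.42428)) - 0.8 = 62.94

62.94 cSt


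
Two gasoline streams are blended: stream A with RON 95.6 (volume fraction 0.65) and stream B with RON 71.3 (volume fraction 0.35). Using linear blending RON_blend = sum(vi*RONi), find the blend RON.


Linear blending: RON_blend = sum(vi * RONi)
Contribution 1: 0.65 * 95.6 = 62.14
Contribution 2: 0.35 * 71.3 = 24.955
RON_blend = 62.14 + 24.955 = 87.095

87.095


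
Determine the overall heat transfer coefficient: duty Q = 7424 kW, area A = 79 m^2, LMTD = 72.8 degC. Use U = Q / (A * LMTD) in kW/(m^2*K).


From Q = U*A*LMTD, U = Q / (A * LMTD)
U = 7424 / (79 * 72.8) = 7424 / 5751.2 = 1.291

1.291 kW/(m^2*K)


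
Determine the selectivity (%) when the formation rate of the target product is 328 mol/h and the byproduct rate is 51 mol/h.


Selectivity = desired / (desired + undesired) * 100
Total products = 328 + 51 = 379 mol/h
S = 328 / 379 * 100
= 0.8654 * 100
= 86.54 %

86.54 %


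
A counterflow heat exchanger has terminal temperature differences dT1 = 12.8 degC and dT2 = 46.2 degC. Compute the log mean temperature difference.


LMTD = (dT1 - dT2) / ln(dT1/dT2)
= (12.8 - 46.2) / ln(12.8 / 46.2) = -33.4 / -1.28353 = 26.02

26.02 degC


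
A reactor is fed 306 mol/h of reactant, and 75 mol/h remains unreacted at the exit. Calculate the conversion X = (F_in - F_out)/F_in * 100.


X = (F_in - F_out) / F_in * 100
Moles reacted = 306 - 75 = 231
X = 231 / 306 * 100
= 0.7549 * 100
= 75.49 %

75.49 %


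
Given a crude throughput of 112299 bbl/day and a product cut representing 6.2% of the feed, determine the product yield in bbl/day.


Crude throughput = 112299 bbl/day
Fraction yield = 6.2%
yield = throughput * fraction / 100
yield = 112299 * 6.2 / 100 = 6962.538

6962.538 bbl/day


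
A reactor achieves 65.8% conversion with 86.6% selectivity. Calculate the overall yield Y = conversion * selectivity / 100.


Overall yield = conversion (%) * selectivity (%) / 100
Conversion = 65.8%, Selectivity = 86.6%
Y = 65.8 * 86.6 / 100
= 56.9828 %

56.9828 %


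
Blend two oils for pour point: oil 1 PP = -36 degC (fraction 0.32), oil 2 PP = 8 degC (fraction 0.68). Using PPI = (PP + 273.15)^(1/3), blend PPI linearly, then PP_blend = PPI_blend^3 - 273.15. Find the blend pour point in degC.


PPI_1 = (-36 + 273.15)^(1/3) = 6.189768
PPI_2 = (8 + 273.15)^(1/3) = 6.551077
PPI_blend = 0.32 * 6.189768 + 0.68 * 6.551077 = 6.435458
PP_blend = 6.435458^3 - 273.15 = 266.5253 - 273.15 = -6.62

-6.62 degC


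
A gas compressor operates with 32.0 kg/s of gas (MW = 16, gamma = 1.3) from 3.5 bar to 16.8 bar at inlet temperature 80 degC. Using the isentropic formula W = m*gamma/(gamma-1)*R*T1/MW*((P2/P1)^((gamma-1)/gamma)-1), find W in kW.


Isentropic work: W = m*(gamma/(gamma-1))*(R*T1/MW)*((P2/P1)^((gamma-1)/gamma) - 1)
T1 = 80 + 273.15 = 353.15 K
Pressure ratio = 16.8 / 3.5 = 4.8
Exponent = (1.3 - 1)/1.3 = 0.230769
(P2/P1)^exp - 1 = 4.8^0.230769 - 1 = 0.436182
W = 32.0 * 1.3 / 0.3 * 8.314 * 353.15 / 16 * 0.436182 = 11100

11100 kW


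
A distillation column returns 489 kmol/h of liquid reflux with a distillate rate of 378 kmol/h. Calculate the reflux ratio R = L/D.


Reflux ratio definition: R = L / D (liquid returned / distillate withdrawn)
L = 489 kmol/h, D = 378 kmol/h
R = 489 / 378 = 1.294

1.294


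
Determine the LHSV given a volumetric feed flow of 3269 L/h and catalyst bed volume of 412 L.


LHSV = volumetric feed rate / catalyst volume
= 3269 L/h / 412 L
= 7.934 h^-1

7.934 h^-1


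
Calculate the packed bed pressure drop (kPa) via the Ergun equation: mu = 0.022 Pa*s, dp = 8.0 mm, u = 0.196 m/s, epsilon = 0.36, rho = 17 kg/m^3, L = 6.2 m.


dp = 8.0 mm = 0.008 m
Viscous term = 150*0.022*0.196*(1-0.36)^2 / (0.008^2*0.36^3) = 88724.3
Inertial term = 1.75*17*0.196^2*(1-0.36) / (0.008*0.36^3) = 1959.66
dP/L = 88724.3 + 1959.66 = 90684 Pa/m
dP = 90684 * 6.2 / 1000 = 562.2 kPa

562.2 kPa


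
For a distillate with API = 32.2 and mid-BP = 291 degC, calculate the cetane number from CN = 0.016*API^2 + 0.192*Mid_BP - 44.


CN = 0.016 * 32.2^2 + 0.192 * 291 - 44
CN = 16.58944 + 55.872 - 44 = 28.46144

28.46144


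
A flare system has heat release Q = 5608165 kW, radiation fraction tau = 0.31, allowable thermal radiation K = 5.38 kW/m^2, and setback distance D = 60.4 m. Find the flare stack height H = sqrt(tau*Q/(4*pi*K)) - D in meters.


tau*Q/(4*pi*K) = 0.31 * 5608165 / (4 * pi * 5.38) = 25715.2
sqrt(25715.2) = 160.36
H = 160.36 - 60.4 = 99.96

99.96 m


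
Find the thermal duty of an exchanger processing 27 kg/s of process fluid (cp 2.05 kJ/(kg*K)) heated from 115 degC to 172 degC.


Q = m_dot * cp * delta_T
delta_T = 172 - 115 = 57 K
Q = 27 * 2.05 * 57
= 55.35 * 57
= 3154.95 kW

3154.95 kW


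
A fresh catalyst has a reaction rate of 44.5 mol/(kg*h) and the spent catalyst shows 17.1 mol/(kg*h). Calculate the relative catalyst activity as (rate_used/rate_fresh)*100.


Activity (%) = (rate_used / rate_fresh) * 100
rate_used = 17.1, rate_fresh = 44.5
= (17.1 / 44.5) * 100
= 0.3843 * 100 = 38.43

38.43 %


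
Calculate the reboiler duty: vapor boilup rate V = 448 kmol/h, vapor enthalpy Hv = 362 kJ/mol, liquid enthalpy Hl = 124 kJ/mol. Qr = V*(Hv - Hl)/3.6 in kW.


Qr = 448 * (362 - 124) / 3.6 = 448 * 238 / 3.6 = 29620

29620 kW


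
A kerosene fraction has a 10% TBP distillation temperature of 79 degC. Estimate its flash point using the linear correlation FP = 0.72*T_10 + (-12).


FP = 0.72 * 79 + (-12) = 44.88

44.88 degC


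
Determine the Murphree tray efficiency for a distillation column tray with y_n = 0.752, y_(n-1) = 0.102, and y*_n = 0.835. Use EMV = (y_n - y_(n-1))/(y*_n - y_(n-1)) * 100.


Murphree vapor efficiency: EMV = (y_n - y_(n-1)) / (y*_n - y_(n-1)) * 100
EMV = (0.752 - 0.102) / (0.835 - 0.102) * 100 = 0.65 / 0.733 * 100 = 88.68

88.68 %


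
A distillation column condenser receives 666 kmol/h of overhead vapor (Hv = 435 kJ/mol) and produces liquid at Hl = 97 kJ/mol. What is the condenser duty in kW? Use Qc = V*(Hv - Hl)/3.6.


Qc = 666 * (435 - 97) / 3.6 = 666 * 338 / 3.6 = 62530

62530 kW


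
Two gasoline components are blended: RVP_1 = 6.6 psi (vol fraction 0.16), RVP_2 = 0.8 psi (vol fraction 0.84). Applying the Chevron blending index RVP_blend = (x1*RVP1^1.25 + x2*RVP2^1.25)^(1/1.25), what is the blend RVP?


Chevron index: RVP_blend = (sum xi*RVPi^1.25)^(1/1.25)
RVP^1.25 terms: 0.16 * 6.6^1.25 + 0.84 * 0.8^1.25 = 2.32812
RVP_blend = 2.32812^(1/1.25) = 1.966

1.966 psi


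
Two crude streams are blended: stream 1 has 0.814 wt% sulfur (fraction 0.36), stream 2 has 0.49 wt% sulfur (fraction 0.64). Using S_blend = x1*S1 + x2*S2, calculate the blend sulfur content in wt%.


Linear sulfur blending: S_blend = x1*S1 + x2*S2
Contribution 1: 0.36 * 0.814 = 0.29304 wt%
Contribution 2: 0.64 * 0.49 = 0.3136 wt%
S_blend = 0.29304 + 0.3136 = 0.60664

0.60664 wt%


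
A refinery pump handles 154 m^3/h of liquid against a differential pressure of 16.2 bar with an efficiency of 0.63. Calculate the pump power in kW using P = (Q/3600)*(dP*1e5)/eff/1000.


Q = 154 / 3600 = 0.0427778 m^3/s
P = 0.0427778 * (16.2 * 1e5) / 0.63 / 1000 = 110.0

110.0 kW


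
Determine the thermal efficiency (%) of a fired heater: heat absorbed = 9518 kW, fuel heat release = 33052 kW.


Furnace efficiency = Q_absorbed / Q_fuel * 100
= 9518 / 33052 * 100 = 28.80

28.80 %


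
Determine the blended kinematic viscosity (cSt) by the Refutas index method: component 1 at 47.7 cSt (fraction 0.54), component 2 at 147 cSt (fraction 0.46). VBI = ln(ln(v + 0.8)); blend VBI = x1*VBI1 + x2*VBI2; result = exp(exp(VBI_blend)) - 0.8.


Refutas method: VBN_i = 14.534*ln(ln(visc_i + 0.8)) + 10.975, blended linearly by mass fraction; since VBN is linear in VBI_i = ln(ln(visc_i + 0.8)) and the fractions sum to 1, blend VBI directly: visc = exp(exp(VBI_blend)) - 0.8
VBI_1 = ln(ln(47.7 + 0.8)) = 1.35624
VBI_2 = ln(ln(147 + 0.8)) = 1.60861
VBI_blend = 0.54 * 1.35624 + 0.46 * 1.60861 = 1.47233
visc_blend = exp(exp(1.47233)) - 0.8 = 77.41

77.41 cSt


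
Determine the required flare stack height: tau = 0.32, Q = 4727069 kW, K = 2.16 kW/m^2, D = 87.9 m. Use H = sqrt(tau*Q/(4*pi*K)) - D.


tau*Q/(4*pi*K) = 0.32 * 4727069 / (4 * pi * 2.16) = 55728.6
sqrt(55728.6) = 236.069
H = 236.069 - 87.9 = 148.2

148.2 m


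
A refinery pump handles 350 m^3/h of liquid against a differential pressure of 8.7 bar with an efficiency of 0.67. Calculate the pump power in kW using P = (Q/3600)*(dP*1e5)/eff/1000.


Q = 350 / 3600 = 0.0972222 m^3/s
P = 0.0972222 * (8.7 * 1e5) / 0.67 / 1000 = 126.2

126.2 kW


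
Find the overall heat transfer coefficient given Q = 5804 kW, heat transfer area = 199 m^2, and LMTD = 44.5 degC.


From Q = U*A*LMTD, U = Q / (A * LMTD)
U = 5804 / (199 * 44.5) = 5804 / 8855.5 = 0.6554

0.6554 kW/(m^2*K)


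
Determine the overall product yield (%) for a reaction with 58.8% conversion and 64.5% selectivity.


Overall yield = conversion (%) * selectivity (%) / 100
Conversion = 58.8%, Selectivity = 64.5%
Y = 58.8 * 64.5 / 100
= 37.926 %

37.926 %


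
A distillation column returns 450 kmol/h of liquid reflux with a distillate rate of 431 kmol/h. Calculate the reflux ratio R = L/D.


Reflux ratio definition: R = L / D (liquid returned / distillate withdrawn)
L = 450 kmol/h, D = 431 kmol/h
R = 450 / 431 = 1.044

1.044


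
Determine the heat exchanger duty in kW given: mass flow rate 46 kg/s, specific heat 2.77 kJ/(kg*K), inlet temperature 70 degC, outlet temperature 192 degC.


Q = m_dot * cp * delta_T
delta_T = 192 - 70 = 122 K
Q = 46 * 2.77 * 122
= 127.42 * 122
= 15545.24 kW

15545.24 kW


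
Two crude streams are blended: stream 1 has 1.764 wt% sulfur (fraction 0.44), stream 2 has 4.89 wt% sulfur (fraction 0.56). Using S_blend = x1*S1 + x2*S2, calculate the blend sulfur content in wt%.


Linear sulfur blending: S_blend = x1*S1 + x2*S2
Contribution 1: 0.44 * 1.764 = 0.77616 wt%
Contribution 2: 0.56 * 4.89 = 2.7384 wt%
S_blend = 0.77616 + 2.7384 = 3.51456

3.51456 wt%


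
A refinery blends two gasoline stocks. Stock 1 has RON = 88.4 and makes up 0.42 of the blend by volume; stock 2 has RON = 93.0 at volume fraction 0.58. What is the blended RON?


Linear blending: RON_blend = sum(vi * RONi)
Contribution 1: 0.42 * 88.4 = 37.128
Contribution 2: 0.58 * 93.0 = 53.94
RON_blend = 37.128 + 53.94 = 91.068

91.068


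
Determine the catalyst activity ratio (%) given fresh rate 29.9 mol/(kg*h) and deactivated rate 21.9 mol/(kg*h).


Activity (%) = (rate_used / rate_fresh) * 100
rate_used = 21.9, rate_fresh = 29.9
= (21.9 / 29.9) * 100
= 0.7324 * 100 = 73.24

73.24 %


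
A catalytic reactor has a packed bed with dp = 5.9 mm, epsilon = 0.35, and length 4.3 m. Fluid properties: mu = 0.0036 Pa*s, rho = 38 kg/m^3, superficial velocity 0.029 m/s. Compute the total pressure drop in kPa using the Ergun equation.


dp = 5.9 mm = 0.0059 m
Viscous term = 150*0.0036*0.029*(1-0.35)^2 / (0.0059^2*0.35^3) = 4433.13
Inertial term = 1.75*38*0.029^2*(1-0.35) / (0.0059*0.35^3) = 143.706
dP/L = 4433.13 + 143.706 = 4576.84 Pa/m
dP = 4576.84 * 4.3 / 1000 = 19.68 kPa

19.68 kPa


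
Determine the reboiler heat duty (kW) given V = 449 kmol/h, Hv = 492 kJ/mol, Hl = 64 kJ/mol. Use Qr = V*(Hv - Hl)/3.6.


Qr = 449 * (492 - 64) / 3.6 = 449 * 428 / 3.6 = 53380

53380 kW


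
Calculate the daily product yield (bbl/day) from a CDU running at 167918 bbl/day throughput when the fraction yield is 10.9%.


Crude throughput = 167918 bbl/day
Fraction yield = 10.9%
yield = throughput * fraction / 100
yield = 167918 * 10.9 / 100 = 18303.062

18303.062 bbl/day


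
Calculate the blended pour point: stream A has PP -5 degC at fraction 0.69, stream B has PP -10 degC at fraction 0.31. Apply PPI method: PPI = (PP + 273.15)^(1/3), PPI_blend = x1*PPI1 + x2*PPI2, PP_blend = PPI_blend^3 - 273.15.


PPI_1 = (-5 + 273.15)^(1/3) = 6.448508
PPI_2 = (-10 + 273.15)^(1/3) = 6.408176
PPI_blend = 0.69 * 6.448508 + 0.31 * 6.408176 = 6.436005
PP_blend = 6.436005^3 - 273.15 = 266.5932 - 273.15 = -6.56

-6.56 degC


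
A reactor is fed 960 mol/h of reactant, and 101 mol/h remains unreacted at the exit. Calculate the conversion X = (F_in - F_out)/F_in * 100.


X = (F_in - F_out) / F_in * 100
Moles reacted = 960 - 101 = 859
X = 859 / 960 * 100
= 0.8948 * 100
= 89.48 %

89.48 %


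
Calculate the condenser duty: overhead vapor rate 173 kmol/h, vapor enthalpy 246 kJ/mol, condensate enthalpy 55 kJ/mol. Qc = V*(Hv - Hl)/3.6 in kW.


Qc = 173 * (246 - 55) / 3.6 = 173 * 191 / 3.6 = 9179

9179 kW


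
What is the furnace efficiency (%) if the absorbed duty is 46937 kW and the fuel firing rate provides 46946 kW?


Furnace efficiency = Q_absorbed / Q_fuel * 100
= 46937 / 46946 * 100 = 99.98

99.98 %


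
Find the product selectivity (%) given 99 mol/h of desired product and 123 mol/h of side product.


Selectivity = desired / (desired + undesired) * 100
Total products = 99 + 123 = 222 mol/h
S = 99 / 222 * 100
= 0.4459 * 100
= 44.59 %

44.59 %


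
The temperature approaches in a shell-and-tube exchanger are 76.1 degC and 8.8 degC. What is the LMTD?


LMTD = (dT1 - dT2) / ln(dT1/dT2)
= (76.1 - 8.8) / ln(76.1 / 8.8) = 67.3 / 2.1573 = 31.20

31.20 degC


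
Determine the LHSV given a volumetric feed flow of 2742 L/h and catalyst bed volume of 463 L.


LHSV = volumetric feed rate / catalyst volume
= 2742 L/h / 463 L
= 5.922 h^-1

5.922 h^-1


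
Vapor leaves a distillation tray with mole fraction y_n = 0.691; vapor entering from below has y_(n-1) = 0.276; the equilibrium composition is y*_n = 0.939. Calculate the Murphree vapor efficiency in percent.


Murphree vapor efficiency: EMV = (y_n - y_(n-1)) / (y*_n - y_(n-1)) * 100
EMV = (0.691 - 0.276) / (0.939 - 0.276) * 100 = 0.415 / 0.663 * 100 = 62.59

62.59 %


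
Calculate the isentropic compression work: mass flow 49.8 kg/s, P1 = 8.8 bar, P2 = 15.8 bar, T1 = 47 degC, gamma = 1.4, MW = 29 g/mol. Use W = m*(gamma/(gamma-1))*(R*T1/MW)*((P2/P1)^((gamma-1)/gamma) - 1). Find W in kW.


Isentropic work: W = m*(gamma/(gamma-1))*(R*T1/MW)*((P2/P1)^((gamma-1)/gamma) - 1)
T1 = 47 + 273.15 = 320.15 K
Pressure ratio = 15.8 / 8.8 = 1.79545
Exponent = (1.4 - 1)/1.4 = 0.285714
(P2/P1)^exp - 1 = 1.79545^0.285714 - 1 = 0.182009
W = 49.8 * 1.4 / 0.4 * 8.314 * 320.15 / 29 * 0.182009 = 2912

2912 kW


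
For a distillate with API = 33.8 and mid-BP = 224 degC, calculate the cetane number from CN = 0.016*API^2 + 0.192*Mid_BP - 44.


CN = 0.016 * 33.8^2 + 0.192 * 224 - 44
CN = 18.27904 + 43.008 - 44 = 17.28704

17.28704


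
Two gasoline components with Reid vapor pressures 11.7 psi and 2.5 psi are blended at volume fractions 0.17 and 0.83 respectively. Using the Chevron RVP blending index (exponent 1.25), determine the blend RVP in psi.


Chevron index: RVP_blend = (sum xi*RVPi^1.25)^(1/1.25)
RVP^1.25 terms: 0.17 * 11.7^1.25 + 0.83 * 2.5^1.25 = 6.28776
RVP_blend = 6.28776^(1/1.25) = 4.353

4.353 psi


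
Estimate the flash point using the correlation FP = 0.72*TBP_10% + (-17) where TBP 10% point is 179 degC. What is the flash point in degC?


FP = 0.72 * 179 + (-17) = 111.88

111.88 degC


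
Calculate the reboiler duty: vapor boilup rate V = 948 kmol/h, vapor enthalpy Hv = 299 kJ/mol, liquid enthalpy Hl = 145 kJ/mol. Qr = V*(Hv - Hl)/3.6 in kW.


Qr = 948 * (299 - 145) / 3.6 = 948 * 154 / 3.6 = 40550

40550 kW


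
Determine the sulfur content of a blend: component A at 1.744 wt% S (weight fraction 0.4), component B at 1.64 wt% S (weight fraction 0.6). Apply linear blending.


Linear sulfur blending: S_blend = x1*S1 + x2*S2
Contribution 1: 0.4 * 1.744 = 0.6976 wt%
Contribution 2: 0.6 * 1.64 = 0.984 wt%
S_blend = 0.6976 + 0.984 = 1.6816

1.6816 wt%


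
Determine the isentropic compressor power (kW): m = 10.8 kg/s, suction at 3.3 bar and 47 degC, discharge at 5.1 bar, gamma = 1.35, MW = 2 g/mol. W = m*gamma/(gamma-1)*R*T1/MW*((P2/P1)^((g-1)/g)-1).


Isentropic work: W = m*(gamma/(gamma-1))*(R*T1/MW)*((P2/P1)^((gamma-1)/gamma) - 1)
T1 = 47 + 273.15 = 320.15 K
Pressure ratio = 5.1 / 3.3 = 1.54545
Exponent = (1.35 - 1)/1.35 = 0.259259
(P2/P1)^exp - 1 = 1.54545^0.259259 - 1 = 0.119474
W = 10.8 * 1.35 / 0.35 * 8.314 * 320.15 / 2 * 0.119474 = 6624

6624 kW
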